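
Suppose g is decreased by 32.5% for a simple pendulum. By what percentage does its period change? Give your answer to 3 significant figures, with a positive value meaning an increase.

T ∝ 1/√g, so T'/T = 1/√(0.6750) = 1.217.
Percentage change in T = (1.217 − 1) × 100% = 21.7%.

21.7%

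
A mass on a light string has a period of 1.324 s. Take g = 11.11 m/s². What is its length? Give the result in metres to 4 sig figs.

0.4933 m

From T = 2π√(L/g), L = gT²/(4π²) = 11.11 × 1.3240²/(4π²) = 0.4933 m.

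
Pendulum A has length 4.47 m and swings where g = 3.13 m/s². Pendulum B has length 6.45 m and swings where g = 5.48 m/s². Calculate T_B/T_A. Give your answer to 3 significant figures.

0.908

T = 2π√(L/g), so T_B/T_A = √((L_B/g_B)/(L_A/g_A)) = √((6.45/5.48)/(4.47/3.13)) = 0.908.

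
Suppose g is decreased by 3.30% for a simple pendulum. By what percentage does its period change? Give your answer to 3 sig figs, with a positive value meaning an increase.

1.69%

T ∝ 1/√g, so T'/T = 1/√(0.9670) = 1.017.
Percentage change in T = (1.017 − 1) × 100% = 1.69%.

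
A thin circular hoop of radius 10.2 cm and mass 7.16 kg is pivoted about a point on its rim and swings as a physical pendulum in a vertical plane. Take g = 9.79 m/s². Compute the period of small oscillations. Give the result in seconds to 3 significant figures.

I_cm = mr² = 0.07449 kg·m². The pivot is at distance d = 0.102 m from the centre of mass.
By the parallel-axis theorem, I = I_cm + md² = 0.07449 + 0.07449 = 0.1490 kg·m².
T = 2π√(I/(mgd)) = 2π√(0.1490/(7.16 × 9.79 × 0.102)) = 0.907 s.

0.907 s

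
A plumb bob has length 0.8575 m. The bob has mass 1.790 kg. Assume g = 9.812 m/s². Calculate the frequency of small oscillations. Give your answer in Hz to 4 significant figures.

0.5384 Hz

T = 2π√(L/g) = 2π√(0.8575/9.812) = 1.8575 s, so f = 1/T = 0.5384 Hz.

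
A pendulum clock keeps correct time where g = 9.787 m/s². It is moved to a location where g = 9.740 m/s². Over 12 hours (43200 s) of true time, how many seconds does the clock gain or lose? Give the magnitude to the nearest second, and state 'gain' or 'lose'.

The clock's period scales as T ∝ 1/√g, so T'/T = √(9.787/9.740) = 1.00241.
In 43200 s of true time the clock registers 43200/1.00241 = 43096.1 s, so it loses 104 s.

lose 104 s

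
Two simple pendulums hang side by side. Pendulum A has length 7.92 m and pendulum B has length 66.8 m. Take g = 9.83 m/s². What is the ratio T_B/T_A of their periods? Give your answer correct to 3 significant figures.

T ∝ √L, so T_B/T_A = √(L_B/L_A) = √(66.8/7.92) = 2.90.

2.90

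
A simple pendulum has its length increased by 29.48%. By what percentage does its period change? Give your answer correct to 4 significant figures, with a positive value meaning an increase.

T ∝ √L, so T'/T = √(1.2948) = 1.1379.
Percentage change in T = (1.1379 − 1) × 100% = 13.79%.

13.79%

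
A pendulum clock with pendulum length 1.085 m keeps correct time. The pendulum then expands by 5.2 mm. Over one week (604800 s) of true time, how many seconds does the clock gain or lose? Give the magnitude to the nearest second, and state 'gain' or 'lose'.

T ∝ √L, so T'/T = √(1.09020/1.085) = 1.00239.
In 604800 s of true time the clock registers 604800/1.00239 = 603355.9 s, so it loses 1444 s.

lose 1444 s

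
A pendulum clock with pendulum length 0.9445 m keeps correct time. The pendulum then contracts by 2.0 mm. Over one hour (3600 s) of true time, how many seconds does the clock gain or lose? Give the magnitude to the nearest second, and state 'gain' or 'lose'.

T ∝ √L, so T'/T = √(0.94250/0.9445) = 0.998941.
In 3600 s of true time the clock registers 3600/0.998941 = 3603.8 s, so it gains 4 s.

gain 4 s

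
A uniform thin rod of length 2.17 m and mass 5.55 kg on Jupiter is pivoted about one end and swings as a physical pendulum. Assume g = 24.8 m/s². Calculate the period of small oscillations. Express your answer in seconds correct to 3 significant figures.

1.52 s

For a physical pendulum T = 2π√(I/(mgd)), with d = 1.085 m from pivot to centre of mass.
I_cm = mL²/12 = 5.55 × 2.17²/12 = 2.178 kg·m²; I = I_cm + md² = 2.178 + 5.55 × 1.085² = 8.711 kg·m².
T = 2π√(8.711/(5.55 × 24.8 × 1.085)) = 1.52 s.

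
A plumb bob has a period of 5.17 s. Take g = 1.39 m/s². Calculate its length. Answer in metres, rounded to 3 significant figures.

0.941 m

From T = 2π√(L/g), L = gT²/(4π²) = 1.39 × 5.170²/(4π²) = 0.941 m.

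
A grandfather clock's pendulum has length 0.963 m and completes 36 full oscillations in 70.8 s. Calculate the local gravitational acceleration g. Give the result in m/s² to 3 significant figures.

T = 70.8/36 = 1.967 s.
From T = 2π√(L/g), g = 4π²L/T² = 4π² × 0.963/1.967² = 9.83 m/s².

9.83 m/s²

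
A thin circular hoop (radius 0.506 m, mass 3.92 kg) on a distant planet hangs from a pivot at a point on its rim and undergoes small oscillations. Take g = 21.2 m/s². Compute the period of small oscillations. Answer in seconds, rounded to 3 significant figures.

1.37 s

I_cm = mr² = 1.004 kg·m². The pivot is at distance d = 0.506 m from the centre of mass.
By the parallel-axis theorem, I = I_cm + md² = 1.004 + 1.004 = 2.007 kg·m².
T = 2π√(I/(mgd)) = 2π√(2.007/(3.92 × 21.2 × 0.506)) = 1.37 s.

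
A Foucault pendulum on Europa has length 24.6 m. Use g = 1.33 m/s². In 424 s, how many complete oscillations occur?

T = 2π√(L/g) = 2π√(24.6/1.33) = 27.02 s.
Number of complete oscillations = ⌊424/27.02⌋ = ⌊15.69⌋ = 15.

15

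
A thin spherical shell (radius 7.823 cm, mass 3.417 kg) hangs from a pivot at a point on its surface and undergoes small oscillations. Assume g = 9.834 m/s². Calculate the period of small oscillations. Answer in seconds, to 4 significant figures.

I_cm = (2/3)mr² = 0.013941 kg·m². The pivot is at distance d = 0.07823 m from the centre of mass.
By the parallel-axis theorem, I = I_cm + md² = 0.013941 + 0.020912 = 0.034853 kg·m².
T = 2π√(I/(mgd)) = 2π√(0.034853/(3.417 × 9.834 × 0.07823)) = 0.7235 s.

0.7235 s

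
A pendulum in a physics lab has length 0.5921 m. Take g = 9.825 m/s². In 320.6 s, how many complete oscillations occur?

T = 2π√(L/g) = 2π√(0.5921/9.825) = 1.5425 s.
Number of complete oscillations = ⌊320.6/1.5425⌋ = ⌊207.85⌋ = 207.

207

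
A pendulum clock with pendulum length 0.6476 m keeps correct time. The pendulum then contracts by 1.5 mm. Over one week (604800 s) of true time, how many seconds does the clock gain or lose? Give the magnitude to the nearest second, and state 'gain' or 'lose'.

T ∝ √L, so T'/T = √(0.64610/0.6476) = 0.998841.
In 604800 s of true time the clock registers 604800/0.998841 = 605501.7 s, so it gains 702 s.

gain 702 s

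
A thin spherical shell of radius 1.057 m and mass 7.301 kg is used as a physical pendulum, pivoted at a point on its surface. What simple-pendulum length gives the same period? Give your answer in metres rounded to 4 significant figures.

The equivalent simple-pendulum length is L_eq = I/(md), where I is about the pivot and d = 1.0570 m.
I_cm = (2/3)mR² = 5.4380 kg·m², so I = I_cm + md² = 5.4380 + 8.1570 = 13.595 kg·m².
L_eq = 13.595/(7.301 × 1.0570) = 1.762 m.

1.762 m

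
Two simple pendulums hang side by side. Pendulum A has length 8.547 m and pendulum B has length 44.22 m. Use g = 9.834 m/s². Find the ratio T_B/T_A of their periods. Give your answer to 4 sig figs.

T ∝ √L, so T_B/T_A = √(L_B/L_A) = √(44.22/8.547) = 2.275.

2.275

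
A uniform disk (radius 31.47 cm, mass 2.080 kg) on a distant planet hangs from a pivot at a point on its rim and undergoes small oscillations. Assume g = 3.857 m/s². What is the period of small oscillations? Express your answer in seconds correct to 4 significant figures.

2.198 s

I_cm = ½mr² = 0.10300 kg·m². The pivot is at distance d = 0.3147 m from the centre of mass.
By the parallel-axis theorem, I = I_cm + md² = 0.10300 + 0.20600 = 0.30899 kg·m².
T = 2π√(I/(mgd)) = 2π√(0.30899/(2.080 × 3.857 × 0.3147)) = 2.198 s.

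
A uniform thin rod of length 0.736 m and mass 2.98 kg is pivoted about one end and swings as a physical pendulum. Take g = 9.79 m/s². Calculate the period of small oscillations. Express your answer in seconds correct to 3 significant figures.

For a physical pendulum T = 2π√(I/(mgd)), with d = 0.3680 m from pivot to centre of mass.
I_cm = mL²/12 = 2.98 × 0.736²/12 = 0.1345 kg·m²; I = I_cm + md² = 0.1345 + 2.98 × 0.3680² = 0.5381 kg·m².
T = 2π√(0.5381/(2.98 × 9.79 × 0.3680)) = 1.41 s.

1.41 s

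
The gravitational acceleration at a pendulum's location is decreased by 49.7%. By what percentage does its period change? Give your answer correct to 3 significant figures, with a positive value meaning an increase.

41.0%

T ∝ 1/√g, so T'/T = 1/√(0.5030) = 1.410.
Percentage change in T = (1.410 − 1) × 100% = 41.0%.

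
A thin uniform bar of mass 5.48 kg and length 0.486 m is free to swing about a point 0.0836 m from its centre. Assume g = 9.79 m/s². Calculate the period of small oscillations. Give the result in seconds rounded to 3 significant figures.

For a physical pendulum T = 2π√(I/(mgd)), with d = 0.08360 m from pivot to centre of mass.
I_cm = mL²/12 = 5.48 × 0.486²/12 = 0.1079 kg·m²; I = I_cm + md² = 0.1079 + 5.48 × 0.08360² = 0.1462 kg·m².
T = 2π√(0.1462/(5.48 × 9.79 × 0.08360)) = 1.13 s.

1.13 s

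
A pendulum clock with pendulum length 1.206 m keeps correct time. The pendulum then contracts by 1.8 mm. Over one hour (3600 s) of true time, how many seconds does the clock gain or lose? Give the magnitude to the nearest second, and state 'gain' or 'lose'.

gain 3 s

T ∝ √L, so T'/T = √(1.20420/1.206) = 0.999253.
In 3600 s of true time the clock registers 3600/0.999253 = 3602.7 s, so it gains 3 s.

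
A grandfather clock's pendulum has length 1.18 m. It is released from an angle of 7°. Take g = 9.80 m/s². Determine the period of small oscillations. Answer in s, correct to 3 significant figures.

2.18 s

T = 2π√(L/g) = 2π√(1.18/9.80) = 2π × 0.3470 = 2.18 s.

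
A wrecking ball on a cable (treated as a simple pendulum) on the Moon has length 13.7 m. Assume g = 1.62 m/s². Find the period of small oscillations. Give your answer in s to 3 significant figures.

T = 2π√(L/g) = 2π√(13.7/1.62) = 2π × 2.908 = 18.3 s.

18.3 s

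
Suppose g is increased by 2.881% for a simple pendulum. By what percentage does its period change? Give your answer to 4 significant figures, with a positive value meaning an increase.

-1.410%

T ∝ 1/√g, so T'/T = 1/√(1.0288) = 0.98590.
Percentage change in T = (0.98590 − 1) × 100% = -1.410%.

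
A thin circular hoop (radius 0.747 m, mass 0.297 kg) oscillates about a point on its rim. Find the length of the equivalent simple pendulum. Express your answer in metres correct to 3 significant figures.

1.49 m

The equivalent simple-pendulum length is L_eq = I/(md), where I is about the pivot and d = 0.7470 m.
I_cm = mR² = 0.1657 kg·m², so I = I_cm + md² = 0.1657 + 0.1657 = 0.3315 kg·m².
L_eq = 0.3315/(0.297 × 0.7470) = 1.49 m.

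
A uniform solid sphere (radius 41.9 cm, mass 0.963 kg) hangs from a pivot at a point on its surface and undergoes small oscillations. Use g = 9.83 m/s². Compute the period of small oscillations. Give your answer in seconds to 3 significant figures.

I_cm = (2/5)mr² = 0.06763 kg·m². The pivot is at distance d = 0.419 m from the centre of mass.
By the parallel-axis theorem, I = I_cm + md² = 0.06763 + 0.1691 = 0.2367 kg·m².
T = 2π√(I/(mgd)) = 2π√(0.2367/(0.963 × 9.83 × 0.419)) = 1.53 s.

1.53 s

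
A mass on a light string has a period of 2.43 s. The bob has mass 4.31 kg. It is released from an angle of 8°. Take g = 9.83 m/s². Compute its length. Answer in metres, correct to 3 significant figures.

From T = 2π√(L/g), L = gT²/(4π²) = 9.83 × 2.430²/(4π²) = 1.47 m.

1.47 m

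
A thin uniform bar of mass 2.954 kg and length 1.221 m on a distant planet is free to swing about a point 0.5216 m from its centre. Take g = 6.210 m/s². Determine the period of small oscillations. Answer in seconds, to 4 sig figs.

2.198 s

For a physical pendulum T = 2π√(I/(mgd)), with d = 0.52160 m from pivot to centre of mass.
I_cm = mL²/12 = 2.954 × 1.221²/12 = 0.36700 kg·m²; I = I_cm + md² = 0.36700 + 2.954 × 0.52160² = 1.1707 kg·m².
T = 2π√(1.1707/(2.954 × 6.210 × 0.52160)) = 2.198 s.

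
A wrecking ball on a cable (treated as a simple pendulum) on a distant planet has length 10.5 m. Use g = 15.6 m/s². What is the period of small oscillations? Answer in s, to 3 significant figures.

5.15 s

T = 2π√(L/g) = 2π√(10.5/15.6) = 2π × 0.8204 = 5.15 s.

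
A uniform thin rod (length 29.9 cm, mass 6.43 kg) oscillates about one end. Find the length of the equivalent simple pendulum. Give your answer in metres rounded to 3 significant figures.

0.199 m

The equivalent simple-pendulum length is L_eq = I/(md), where I is about the pivot and d = 0.1495 m.
I_cm = (1/12)mL² = 0.04790 kg·m², so I = I_cm + md² = 0.04790 + 0.1437 = 0.1916 kg·m².
L_eq = 0.1916/(6.43 × 0.1495) = 0.199 m.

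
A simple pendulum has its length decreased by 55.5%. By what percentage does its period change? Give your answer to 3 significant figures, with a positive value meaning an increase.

T ∝ √L, so T'/T = √(0.4450) = 0.6671.
Percentage change in T = (0.6671 − 1) × 100% = -33.3%.

-33.3%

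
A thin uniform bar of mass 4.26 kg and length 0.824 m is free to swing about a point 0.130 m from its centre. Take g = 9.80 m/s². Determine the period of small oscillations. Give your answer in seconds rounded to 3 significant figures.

For a physical pendulum T = 2π√(I/(mgd)), with d = 0.1300 m from pivot to centre of mass.
I_cm = mL²/12 = 4.26 × 0.824²/12 = 0.2410 kg·m²; I = I_cm + md² = 0.2410 + 4.26 × 0.1300² = 0.3130 kg·m².
T = 2π√(0.3130/(4.26 × 9.80 × 0.1300)) = 1.51 s.

1.51 s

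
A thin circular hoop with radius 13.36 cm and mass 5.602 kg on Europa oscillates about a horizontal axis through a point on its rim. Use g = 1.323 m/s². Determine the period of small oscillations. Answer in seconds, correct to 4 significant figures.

2.824 s

I_cm = mr² = 0.099990 kg·m². The pivot is at distance d = 0.1336 m from the centre of mass.
By the parallel-axis theorem, I = I_cm + md² = 0.099990 + 0.099990 = 0.19998 kg·m².
T = 2π√(I/(mgd)) = 2π√(0.19998/(5.602 × 1.323 × 0.1336)) = 2.824 s.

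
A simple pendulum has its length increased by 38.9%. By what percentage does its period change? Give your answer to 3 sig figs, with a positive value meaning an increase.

17.9%

T ∝ √L, so T'/T = √(1.389) = 1.179.
Percentage change in T = (1.179 − 1) × 100% = 17.9%.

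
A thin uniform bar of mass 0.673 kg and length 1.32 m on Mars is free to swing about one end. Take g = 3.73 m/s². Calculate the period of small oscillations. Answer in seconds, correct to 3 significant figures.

For a physical pendulum T = 2π√(I/(mgd)), with d = 0.6600 m from pivot to centre of mass.
I_cm = mL²/12 = 0.673 × 1.32²/12 = 0.09772 kg·m²; I = I_cm + md² = 0.09772 + 0.673 × 0.6600² = 0.3909 kg·m².
T = 2π√(0.3909/(0.673 × 3.73 × 0.6600)) = 3.05 s.

3.05 s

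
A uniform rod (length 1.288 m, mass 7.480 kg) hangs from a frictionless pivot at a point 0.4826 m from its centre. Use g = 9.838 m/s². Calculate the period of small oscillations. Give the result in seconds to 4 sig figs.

1.757 s

For a physical pendulum T = 2π√(I/(mgd)), with d = 0.48260 m from pivot to centre of mass.
I_cm = mL²/12 = 7.480 × 1.288²/12 = 1.0341 kg·m²; I = I_cm + md² = 1.0341 + 7.480 × 0.48260² = 2.7762 kg·m².
T = 2π√(2.7762/(7.480 × 9.838 × 0.48260)) = 1.757 s.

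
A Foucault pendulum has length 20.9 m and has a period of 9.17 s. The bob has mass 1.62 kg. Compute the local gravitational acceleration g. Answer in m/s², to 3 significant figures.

From T = 2π√(L/g), g = 4π²L/T² = 4π² × 20.9/9.170² = 9.81 m/s².

9.81 m/s²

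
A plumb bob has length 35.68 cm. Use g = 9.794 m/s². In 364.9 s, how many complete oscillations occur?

T = 2π√(L/g) = 2π√(0.3568/9.794) = 1.1993 s.
Number of complete oscillations = ⌊364.9/1.1993⌋ = ⌊304.27⌋ = 304.

304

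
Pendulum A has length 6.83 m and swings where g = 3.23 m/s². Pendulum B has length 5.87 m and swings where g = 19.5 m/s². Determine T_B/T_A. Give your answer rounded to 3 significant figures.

0.377

T = 2π√(L/g), so T_B/T_A = √((L_B/g_B)/(L_A/g_A)) = √((5.87/19.5)/(6.83/3.23)) = 0.377.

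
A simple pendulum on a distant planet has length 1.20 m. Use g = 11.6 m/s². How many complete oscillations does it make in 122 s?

60

T = 2π√(L/g) = 2π√(1.20/11.6) = 2.021 s.
Number of complete oscillations = ⌊122/2.021⌋ = ⌊60.37⌋ = 60.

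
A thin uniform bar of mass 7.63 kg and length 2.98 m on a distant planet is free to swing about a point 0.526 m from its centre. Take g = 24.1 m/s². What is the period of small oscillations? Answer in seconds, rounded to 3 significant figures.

For a physical pendulum T = 2π√(I/(mgd)), with d = 0.5260 m from pivot to centre of mass.
I_cm = mL²/12 = 7.63 × 2.98²/12 = 5.646 kg·m²; I = I_cm + md² = 5.646 + 7.63 × 0.5260² = 7.757 kg·m².
T = 2π√(7.757/(7.63 × 24.1 × 0.5260)) = 1.78 s.

1.78 s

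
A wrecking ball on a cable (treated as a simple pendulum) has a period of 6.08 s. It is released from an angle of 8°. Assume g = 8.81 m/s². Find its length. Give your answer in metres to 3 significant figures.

From T = 2π√(L/g), L = gT²/(4π²) = 8.81 × 6.080²/(4π²) = 8.25 m.

8.25 m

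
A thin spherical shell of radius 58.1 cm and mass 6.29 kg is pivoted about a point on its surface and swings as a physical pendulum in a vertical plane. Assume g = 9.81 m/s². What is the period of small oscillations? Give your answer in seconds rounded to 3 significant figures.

1.97 s

I_cm = (2/3)mr² = 1.416 kg·m². The pivot is at distance d = 0.581 m from the centre of mass.
By the parallel-axis theorem, I = I_cm + md² = 1.416 + 2.123 = 3.539 kg·m².
T = 2π√(I/(mgd)) = 2π√(3.539/(6.29 × 9.81 × 0.581)) = 1.97 s.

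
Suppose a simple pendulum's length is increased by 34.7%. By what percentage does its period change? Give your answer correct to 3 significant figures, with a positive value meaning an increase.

16.1%

T ∝ √L, so T'/T = √(1.347) = 1.161.
Percentage change in T = (1.161 − 1) × 100% = 16.1%.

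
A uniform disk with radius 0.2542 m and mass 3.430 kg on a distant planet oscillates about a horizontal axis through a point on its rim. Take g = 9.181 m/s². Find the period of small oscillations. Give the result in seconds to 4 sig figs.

I_cm = ½mr² = 0.11082 kg·m². The pivot is at distance d = 0.2542 m from the centre of mass.
By the parallel-axis theorem, I = I_cm + md² = 0.11082 + 0.22164 = 0.33246 kg·m².
T = 2π√(I/(mgd)) = 2π√(0.33246/(3.430 × 9.181 × 0.2542)) = 1.280 s.

1.280 s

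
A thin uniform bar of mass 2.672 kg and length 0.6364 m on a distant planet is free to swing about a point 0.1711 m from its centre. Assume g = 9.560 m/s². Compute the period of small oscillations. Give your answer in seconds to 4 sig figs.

1.233 s

For a physical pendulum T = 2π√(I/(mgd)), with d = 0.17110 m from pivot to centre of mass.
I_cm = mL²/12 = 2.672 × 0.6364²/12 = 0.090181 kg·m²; I = I_cm + md² = 0.090181 + 2.672 × 0.17110² = 0.16840 kg·m².
T = 2π√(0.16840/(2.672 × 9.560 × 0.17110)) = 1.233 s.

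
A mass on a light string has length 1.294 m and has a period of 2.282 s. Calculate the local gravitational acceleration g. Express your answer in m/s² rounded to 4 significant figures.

9.810 m/s²

From T = 2π√(L/g), g = 4π²L/T² = 4π² × 1.294/2.2820² = 9.810 m/s².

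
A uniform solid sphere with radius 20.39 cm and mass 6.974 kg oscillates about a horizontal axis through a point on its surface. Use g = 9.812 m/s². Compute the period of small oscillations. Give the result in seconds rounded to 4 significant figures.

I_cm = (2/5)mr² = 0.11598 kg·m². The pivot is at distance d = 0.2039 m from the centre of mass.
By the parallel-axis theorem, I = I_cm + md² = 0.11598 + 0.28995 = 0.40592 kg·m².
T = 2π√(I/(mgd)) = 2π√(0.40592/(6.974 × 9.812 × 0.2039)) = 1.072 s.

1.072 s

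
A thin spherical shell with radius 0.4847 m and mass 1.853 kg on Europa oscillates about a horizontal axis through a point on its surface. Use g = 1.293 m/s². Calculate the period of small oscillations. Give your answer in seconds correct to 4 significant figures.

I_cm = (2/3)mr² = 0.29022 kg·m². The pivot is at distance d = 0.4847 m from the centre of mass.
By the parallel-axis theorem, I = I_cm + md² = 0.29022 + 0.43533 = 0.72555 kg·m².
T = 2π√(I/(mgd)) = 2π√(0.72555/(1.853 × 1.293 × 0.4847)) = 4.966 s.

4.966 s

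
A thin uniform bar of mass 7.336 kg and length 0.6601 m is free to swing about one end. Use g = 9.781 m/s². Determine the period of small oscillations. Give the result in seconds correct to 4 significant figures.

1.333 s

For a physical pendulum T = 2π√(I/(mgd)), with d = 0.33005 m from pivot to centre of mass.
I_cm = mL²/12 = 7.336 × 0.6601²/12 = 0.26638 kg·m²; I = I_cm + md² = 0.26638 + 7.336 × 0.33005² = 1.0655 kg·m².
T = 2π√(1.0655/(7.336 × 9.781 × 0.33005)) = 1.333 s.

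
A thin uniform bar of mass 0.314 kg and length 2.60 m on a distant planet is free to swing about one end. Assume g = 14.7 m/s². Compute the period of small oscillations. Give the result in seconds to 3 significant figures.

For a physical pendulum T = 2π√(I/(mgd)), with d = 1.300 m from pivot to centre of mass.
I_cm = mL²/12 = 0.314 × 2.60²/12 = 0.1769 kg·m²; I = I_cm + md² = 0.1769 + 0.314 × 1.300² = 0.7075 kg·m².
T = 2π√(0.7075/(0.314 × 14.7 × 1.300)) = 2.16 s.

2.16 s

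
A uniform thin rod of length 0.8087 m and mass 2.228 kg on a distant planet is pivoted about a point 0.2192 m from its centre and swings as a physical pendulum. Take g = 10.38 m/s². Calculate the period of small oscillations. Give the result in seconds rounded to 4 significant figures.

For a physical pendulum T = 2π√(I/(mgd)), with d = 0.21920 m from pivot to centre of mass.
I_cm = mL²/12 = 2.228 × 0.8087²/12 = 0.12143 kg·m²; I = I_cm + md² = 0.12143 + 2.228 × 0.21920² = 0.22848 kg·m².
T = 2π√(0.22848/(2.228 × 10.38 × 0.21920)) = 1.334 s.

1.334 s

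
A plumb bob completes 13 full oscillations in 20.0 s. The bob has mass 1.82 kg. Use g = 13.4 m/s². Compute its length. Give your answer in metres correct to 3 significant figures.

T = 20.0/13 = 1.538 s.
From T = 2π√(L/g), L = gT²/(4π²) = 13.4 × 1.538²/(4π²) = 0.803 m.

0.803 m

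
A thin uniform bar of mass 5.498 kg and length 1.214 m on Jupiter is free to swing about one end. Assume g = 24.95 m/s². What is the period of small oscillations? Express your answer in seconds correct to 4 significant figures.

For a physical pendulum T = 2π√(I/(mgd)), with d = 0.60700 m from pivot to centre of mass.
I_cm = mL²/12 = 5.498 × 1.214²/12 = 0.67524 kg·m²; I = I_cm + md² = 0.67524 + 5.498 × 0.60700² = 2.7010 kg·m².
T = 2π√(2.7010/(5.498 × 24.95 × 0.60700)) = 1.132 s.

1.132 s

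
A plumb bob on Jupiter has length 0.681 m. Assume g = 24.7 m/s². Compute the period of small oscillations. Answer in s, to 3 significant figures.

1.04 s

T = 2π√(L/g) = 2π√(0.681/24.7) = 2π × 0.1660 = 1.04 s.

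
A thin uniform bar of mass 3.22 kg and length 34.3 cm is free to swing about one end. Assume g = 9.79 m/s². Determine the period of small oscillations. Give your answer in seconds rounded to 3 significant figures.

For a physical pendulum T = 2π√(I/(mgd)), with d = 0.1715 m from pivot to centre of mass.
I_cm = mL²/12 = 3.22 × 0.343²/12 = 0.03157 kg·m²; I = I_cm + md² = 0.03157 + 3.22 × 0.1715² = 0.1263 kg·m².
T = 2π√(0.1263/(3.22 × 9.79 × 0.1715)) = 0.960 s.

0.960 s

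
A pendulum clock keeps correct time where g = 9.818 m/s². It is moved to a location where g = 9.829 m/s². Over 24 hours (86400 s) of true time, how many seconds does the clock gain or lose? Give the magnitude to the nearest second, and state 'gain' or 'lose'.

The clock's period scales as T ∝ 1/√g, so T'/T = √(9.818/9.829) = 0.999440.
In 86400 s of true time the clock registers 86400/0.999440 = 86448.4 s, so it gains 48 s.

gain 48 s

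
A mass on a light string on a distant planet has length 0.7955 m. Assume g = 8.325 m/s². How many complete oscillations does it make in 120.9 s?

T = 2π√(L/g) = 2π√(0.7955/8.325) = 1.9423 s.
Number of complete oscillations = ⌊120.9/1.9423⌋ = ⌊62.247⌋ = 62.

62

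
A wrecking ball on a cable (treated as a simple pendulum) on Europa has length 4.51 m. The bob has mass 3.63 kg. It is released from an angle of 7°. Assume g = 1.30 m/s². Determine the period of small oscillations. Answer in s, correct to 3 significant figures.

11.7 s

T = 2π√(L/g) = 2π√(4.51/1.30) = 2π × 1.863 = 11.7 s.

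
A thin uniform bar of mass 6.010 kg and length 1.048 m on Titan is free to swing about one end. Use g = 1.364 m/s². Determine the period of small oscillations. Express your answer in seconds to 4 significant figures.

For a physical pendulum T = 2π√(I/(mgd)), with d = 0.52400 m from pivot to centre of mass.
I_cm = mL²/12 = 6.010 × 1.048²/12 = 0.55007 kg·m²; I = I_cm + md² = 0.55007 + 6.010 × 0.52400² = 2.2003 kg·m².
T = 2π√(2.2003/(6.010 × 1.364 × 0.52400)) = 4.497 s.

4.497 s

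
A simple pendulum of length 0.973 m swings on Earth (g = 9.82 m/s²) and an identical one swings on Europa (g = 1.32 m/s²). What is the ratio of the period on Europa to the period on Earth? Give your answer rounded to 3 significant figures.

2.73

T ∝ 1/√g, so T₂/T₁ = √(g₁/g₂) = √(9.82/1.32) = 2.73.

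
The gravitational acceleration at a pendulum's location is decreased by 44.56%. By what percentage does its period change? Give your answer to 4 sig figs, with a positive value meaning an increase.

T ∝ 1/√g, so T'/T = 1/√(0.55440) = 1.3430.
Percentage change in T = (1.3430 − 1) × 100% = 34.30%.

34.30%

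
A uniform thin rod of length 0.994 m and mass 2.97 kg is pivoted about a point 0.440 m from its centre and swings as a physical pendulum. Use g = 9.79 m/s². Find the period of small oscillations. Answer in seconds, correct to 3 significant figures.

For a physical pendulum T = 2π√(I/(mgd)), with d = 0.4400 m from pivot to centre of mass.
I_cm = mL²/12 = 2.97 × 0.994²/12 = 0.2445 kg·m²; I = I_cm + md² = 0.2445 + 2.97 × 0.4400² = 0.8195 kg·m².
T = 2π√(0.8195/(2.97 × 9.79 × 0.4400)) = 1.59 s.

1.59 s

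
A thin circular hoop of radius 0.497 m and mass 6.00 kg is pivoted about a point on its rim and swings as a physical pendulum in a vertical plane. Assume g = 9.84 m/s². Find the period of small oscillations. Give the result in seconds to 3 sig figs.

2.00 s

I_cm = mr² = 1.482 kg·m². The pivot is at distance d = 0.497 m from the centre of mass.
By the parallel-axis theorem, I = I_cm + md² = 1.482 + 1.482 = 2.964 kg·m².
T = 2π√(I/(mgd)) = 2π√(2.964/(6.00 × 9.84 × 0.497)) = 2.00 s.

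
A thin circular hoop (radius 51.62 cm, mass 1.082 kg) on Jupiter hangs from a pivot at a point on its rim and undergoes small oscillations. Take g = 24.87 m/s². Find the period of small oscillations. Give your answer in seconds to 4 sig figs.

1.280 s

I_cm = mr² = 0.28831 kg·m². The pivot is at distance d = 0.5162 m from the centre of mass.
By the parallel-axis theorem, I = I_cm + md² = 0.28831 + 0.28831 = 0.57662 kg·m².
T = 2π√(I/(mgd)) = 2π√(0.57662/(1.082 × 24.87 × 0.5162)) = 1.280 s.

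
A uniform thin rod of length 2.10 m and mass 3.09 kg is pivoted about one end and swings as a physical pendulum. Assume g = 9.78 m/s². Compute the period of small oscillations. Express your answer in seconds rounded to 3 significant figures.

2.38 s

For a physical pendulum T = 2π√(I/(mgd)), with d = 1.050 m from pivot to centre of mass.
I_cm = mL²/12 = 3.09 × 2.10²/12 = 1.136 kg·m²; I = I_cm + md² = 1.136 + 3.09 × 1.050² = 4.542 kg·m².
T = 2π√(4.542/(3.09 × 9.78 × 1.050)) = 2.38 s.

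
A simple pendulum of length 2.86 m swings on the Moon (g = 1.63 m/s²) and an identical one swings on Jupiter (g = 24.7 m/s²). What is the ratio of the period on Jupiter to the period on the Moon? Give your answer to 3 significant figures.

T ∝ 1/√g, so T₂/T₁ = √(g₁/g₂) = √(1.63/24.7) = 0.257.

0.257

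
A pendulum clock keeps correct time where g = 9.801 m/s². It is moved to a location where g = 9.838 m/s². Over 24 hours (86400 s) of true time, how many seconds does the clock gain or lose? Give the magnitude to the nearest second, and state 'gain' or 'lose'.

The clock's period scales as T ∝ 1/√g, so T'/T = √(9.801/9.838) = 0.998118.
In 86400 s of true time the clock registers 86400/0.998118 = 86562.9 s, so it gains 163 s.

gain 163 s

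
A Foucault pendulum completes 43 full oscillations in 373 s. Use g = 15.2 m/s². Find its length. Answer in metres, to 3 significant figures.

29.0 m

T = 373/43 = 8.674 s.
From T = 2π√(L/g), L = gT²/(4π²) = 15.2 × 8.674²/(4π²) = 29.0 m.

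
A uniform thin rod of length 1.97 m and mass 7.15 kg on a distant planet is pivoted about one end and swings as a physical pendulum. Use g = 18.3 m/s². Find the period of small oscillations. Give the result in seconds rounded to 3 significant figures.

1.68 s

For a physical pendulum T = 2π√(I/(mgd)), with d = 0.9850 m from pivot to centre of mass.
I_cm = mL²/12 = 7.15 × 1.97²/12 = 2.312 kg·m²; I = I_cm + md² = 2.312 + 7.15 × 0.9850² = 9.249 kg·m².
T = 2π√(9.249/(7.15 × 18.3 × 0.9850)) = 1.68 s.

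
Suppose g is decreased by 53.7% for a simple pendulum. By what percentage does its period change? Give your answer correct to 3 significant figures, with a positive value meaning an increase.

47.0%

T ∝ 1/√g, so T'/T = 1/√(0.4630) = 1.470.
Percentage change in T = (1.470 − 1) × 100% = 47.0%.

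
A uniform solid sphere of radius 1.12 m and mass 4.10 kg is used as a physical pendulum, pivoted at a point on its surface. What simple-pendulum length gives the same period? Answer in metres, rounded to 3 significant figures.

The equivalent simple-pendulum length is L_eq = I/(md), where I is about the pivot and d = 1.120 m.
I_cm = (2/5)mR² = 2.057 kg·m², so I = I_cm + md² = 2.057 + 5.143 = 7.200 kg·m².
L_eq = 7.200/(4.10 × 1.120) = 1.57 m.

1.57 m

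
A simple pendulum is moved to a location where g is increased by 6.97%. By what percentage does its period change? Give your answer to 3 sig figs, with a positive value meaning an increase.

T ∝ 1/√g, so T'/T = 1/√(1.070) = 0.9669.
Percentage change in T = (0.9669 − 1) × 100% = -3.31%.

-3.31%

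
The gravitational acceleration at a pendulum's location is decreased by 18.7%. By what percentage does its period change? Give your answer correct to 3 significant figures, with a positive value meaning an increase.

T ∝ 1/√g, so T'/T = 1/√(0.8130) = 1.109.
Percentage change in T = (1.109 − 1) × 100% = 10.9%.

10.9%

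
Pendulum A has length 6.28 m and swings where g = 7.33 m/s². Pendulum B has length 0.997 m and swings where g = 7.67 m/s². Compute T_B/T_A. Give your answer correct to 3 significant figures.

T = 2π√(L/g), so T_B/T_A = √((L_B/g_B)/(L_A/g_A)) = √((0.997/7.67)/(6.28/7.33)) = 0.390.

0.390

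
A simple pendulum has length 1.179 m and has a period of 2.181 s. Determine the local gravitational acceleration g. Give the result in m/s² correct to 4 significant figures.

9.785 m/s²

From T = 2π√(L/g), g = 4π²L/T² = 4π² × 1.179/2.1810² = 9.785 m/s².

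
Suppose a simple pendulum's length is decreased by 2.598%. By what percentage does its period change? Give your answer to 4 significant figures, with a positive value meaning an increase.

T ∝ √L, so T'/T = √(0.97402) = 0.98692.
Percentage change in T = (0.98692 − 1) × 100% = -1.308%.

-1.308%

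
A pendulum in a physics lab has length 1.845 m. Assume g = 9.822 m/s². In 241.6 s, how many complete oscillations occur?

T = 2π√(L/g) = 2π√(1.845/9.822) = 2.7232 s.
Number of complete oscillations = ⌊241.6/2.7232⌋ = ⌊88.719⌋ = 88.

88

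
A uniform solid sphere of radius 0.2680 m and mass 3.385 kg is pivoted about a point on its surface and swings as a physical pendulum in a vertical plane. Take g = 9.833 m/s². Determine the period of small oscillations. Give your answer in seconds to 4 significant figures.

I_cm = (2/5)mr² = 0.097250 kg·m². The pivot is at distance d = 0.2680 m from the centre of mass.
By the parallel-axis theorem, I = I_cm + md² = 0.097250 + 0.24312 = 0.34037 kg·m².
T = 2π√(I/(mgd)) = 2π√(0.34037/(3.385 × 9.833 × 0.2680)) = 1.227 s.

1.227 s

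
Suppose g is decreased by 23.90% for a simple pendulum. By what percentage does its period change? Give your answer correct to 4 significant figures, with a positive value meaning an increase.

14.63%

T ∝ 1/√g, so T'/T = 1/√(0.76100) = 1.1463.
Percentage change in T = (1.1463 − 1) × 100% = 14.63%.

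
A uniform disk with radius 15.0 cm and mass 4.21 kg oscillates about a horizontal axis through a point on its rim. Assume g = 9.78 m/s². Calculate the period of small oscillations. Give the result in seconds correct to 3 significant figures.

0.953 s

I_cm = ½mr² = 0.04736 kg·m². The pivot is at distance d = 0.150 m from the centre of mass.
By the parallel-axis theorem, I = I_cm + md² = 0.04736 + 0.09472 = 0.1421 kg·m².
T = 2π√(I/(mgd)) = 2π√(0.1421/(4.21 × 9.78 × 0.150)) = 0.953 s.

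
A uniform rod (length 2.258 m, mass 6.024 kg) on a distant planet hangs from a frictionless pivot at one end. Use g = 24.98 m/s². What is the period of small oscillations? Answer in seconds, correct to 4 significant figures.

1.542 s

For a physical pendulum T = 2π√(I/(mgd)), with d = 1.1290 m from pivot to centre of mass.
I_cm = mL²/12 = 6.024 × 2.258²/12 = 2.5595 kg·m²; I = I_cm + md² = 2.5595 + 6.024 × 1.1290² = 10.238 kg·m².
T = 2π√(10.238/(6.024 × 24.98 × 1.1290)) = 1.542 s.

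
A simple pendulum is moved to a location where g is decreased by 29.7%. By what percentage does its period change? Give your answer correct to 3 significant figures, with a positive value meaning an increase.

T ∝ 1/√g, so T'/T = 1/√(0.7030) = 1.193.
Percentage change in T = (1.193 − 1) × 100% = 19.3%.

19.3%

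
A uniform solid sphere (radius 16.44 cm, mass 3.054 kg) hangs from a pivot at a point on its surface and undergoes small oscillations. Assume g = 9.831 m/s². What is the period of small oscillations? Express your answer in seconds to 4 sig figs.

I_cm = (2/5)mr² = 0.033017 kg·m². The pivot is at distance d = 0.1644 m from the centre of mass.
By the parallel-axis theorem, I = I_cm + md² = 0.033017 + 0.082542 = 0.11556 kg·m².
T = 2π√(I/(mgd)) = 2π√(0.11556/(3.054 × 9.831 × 0.1644)) = 0.9614 s.

0.9614 s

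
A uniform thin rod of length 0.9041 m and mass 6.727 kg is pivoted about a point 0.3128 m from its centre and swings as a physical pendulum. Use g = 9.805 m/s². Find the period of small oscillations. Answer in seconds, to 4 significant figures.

1.462 s

For a physical pendulum T = 2π√(I/(mgd)), with d = 0.31280 m from pivot to centre of mass.
I_cm = mL²/12 = 6.727 × 0.9041²/12 = 0.45822 kg·m²; I = I_cm + md² = 0.45822 + 6.727 × 0.31280² = 1.1164 kg·m².
T = 2π√(1.1164/(6.727 × 9.805 × 0.31280)) = 1.462 s.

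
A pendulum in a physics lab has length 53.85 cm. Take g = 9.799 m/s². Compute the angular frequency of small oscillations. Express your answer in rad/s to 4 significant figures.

4.266 rad/s

ω = √(g/L) = √(9.799/0.5385) = 4.266 rad/s.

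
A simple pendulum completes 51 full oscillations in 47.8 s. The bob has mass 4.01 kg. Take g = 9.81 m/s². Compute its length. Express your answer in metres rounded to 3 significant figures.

T = 47.8/51 = 0.9373 s.
From T = 2π√(L/g), L = gT²/(4π²) = 9.81 × 0.9373²/(4π²) = 0.218 m.

0.218 m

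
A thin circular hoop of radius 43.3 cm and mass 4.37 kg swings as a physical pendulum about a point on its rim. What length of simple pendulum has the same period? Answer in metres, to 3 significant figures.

0.866 m

The equivalent simple-pendulum length is L_eq = I/(md), where I is about the pivot and d = 0.4330 m.
I_cm = mR² = 0.8193 kg·m², so I = I_cm + md² = 0.8193 + 0.8193 = 1.639 kg·m².
L_eq = 1.639/(4.37 × 0.4330) = 0.866 m.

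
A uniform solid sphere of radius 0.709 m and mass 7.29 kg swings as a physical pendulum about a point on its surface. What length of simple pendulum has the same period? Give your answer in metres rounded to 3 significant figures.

The equivalent simple-pendulum length is L_eq = I/(md), where I is about the pivot and d = 0.7090 m.
I_cm = (2/5)mR² = 1.466 kg·m², so I = I_cm + md² = 1.466 + 3.665 = 5.130 kg·m².
L_eq = 5.130/(7.29 × 0.7090) = 0.993 m.

0.993 m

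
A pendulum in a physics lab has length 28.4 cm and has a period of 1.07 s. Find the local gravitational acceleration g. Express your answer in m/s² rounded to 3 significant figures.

9.79 m/s²

From T = 2π√(L/g), g = 4π²L/T² = 4π² × 0.284/1.070² = 9.79 m/s².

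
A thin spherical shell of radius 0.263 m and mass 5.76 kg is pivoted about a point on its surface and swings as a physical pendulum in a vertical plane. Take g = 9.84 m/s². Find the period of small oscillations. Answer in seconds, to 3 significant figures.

I_cm = (2/3)mr² = 0.2656 kg·m². The pivot is at distance d = 0.263 m from the centre of mass.
By the parallel-axis theorem, I = I_cm + md² = 0.2656 + 0.3984 = 0.6640 kg·m².
T = 2π√(I/(mgd)) = 2π√(0.6640/(5.76 × 9.84 × 0.263)) = 1.33 s.

1.33 s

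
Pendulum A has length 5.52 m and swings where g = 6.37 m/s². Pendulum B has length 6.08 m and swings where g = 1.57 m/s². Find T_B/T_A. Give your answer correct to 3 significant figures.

2.11

T = 2π√(L/g), so T_B/T_A = √((L_B/g_B)/(L_A/g_A)) = √((6.08/1.57)/(5.52/6.37)) = 2.11.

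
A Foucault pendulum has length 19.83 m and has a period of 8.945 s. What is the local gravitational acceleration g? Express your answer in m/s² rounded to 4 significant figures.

From T = 2π√(L/g), g = 4π²L/T² = 4π² × 19.83/8.9450² = 9.784 m/s².

9.784 m/s²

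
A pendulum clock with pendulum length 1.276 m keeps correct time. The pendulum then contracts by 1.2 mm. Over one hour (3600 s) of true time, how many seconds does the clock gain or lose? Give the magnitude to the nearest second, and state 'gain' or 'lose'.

gain 2 s

T ∝ √L, so T'/T = √(1.27480/1.276) = 0.999530.
In 3600 s of true time the clock registers 3600/0.999530 = 3601.7 s, so it gains 2 s.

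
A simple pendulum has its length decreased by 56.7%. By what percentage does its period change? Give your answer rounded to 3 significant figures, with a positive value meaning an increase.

T ∝ √L, so T'/T = √(0.4330) = 0.6580.
Percentage change in T = (0.6580 − 1) × 100% = -34.2%.

-34.2%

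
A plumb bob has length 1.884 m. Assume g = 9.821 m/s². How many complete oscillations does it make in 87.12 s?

T = 2π√(L/g) = 2π√(1.884/9.821) = 2.7520 s.
Number of complete oscillations = ⌊87.12/2.7520⌋ = ⌊31.657⌋ = 31.

31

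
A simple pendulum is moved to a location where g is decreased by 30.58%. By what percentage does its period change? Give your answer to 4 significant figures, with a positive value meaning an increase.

T ∝ 1/√g, so T'/T = 1/√(0.69420) = 1.2002.
Percentage change in T = (1.2002 − 1) × 100% = 20.02%.

20.02%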